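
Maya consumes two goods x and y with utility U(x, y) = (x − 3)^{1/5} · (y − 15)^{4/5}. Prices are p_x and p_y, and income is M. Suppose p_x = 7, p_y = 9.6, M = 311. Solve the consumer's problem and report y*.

y* = 27.1667

MRS = (1/4)·(y−15)/(x−3). Tangency with p_x/p_y gives y−15 = 4·(p_x/p_y)·(x−3).
After buying the subsistence bundle (3, 15), a share 0.2 of the remaining income goes to x: x* = 3 + 0.2·(M − 3p_x − 15p_y)/p_x.
Discretionary income = 311 − 3·7 − 15·9.6 = 146; y* = 15 + 0.8·146/9.6 = 27.1667.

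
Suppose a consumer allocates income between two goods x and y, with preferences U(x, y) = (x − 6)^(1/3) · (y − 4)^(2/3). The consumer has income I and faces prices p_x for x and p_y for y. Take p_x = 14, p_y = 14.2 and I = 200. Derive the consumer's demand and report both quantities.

x* = 7.4095, y* = 6.7793

Let x' = x−6, y' = y−4. MRS = (1/2)·y'/x' = p_x/p_y.
Substituting into the budget: x* = 6 + 1/3·(I − 6·p_x − 4·p_y)/p_x, and y* = 4 + 2/3·(…)/p_y.
Discretionary income = 200 − 6·14 − 4·14.2 = 59.2; x* = 6 + 1/3·59.2/14 = 7.4095; y* = 4 + 2/3·59.2/14.2 = 6.7793.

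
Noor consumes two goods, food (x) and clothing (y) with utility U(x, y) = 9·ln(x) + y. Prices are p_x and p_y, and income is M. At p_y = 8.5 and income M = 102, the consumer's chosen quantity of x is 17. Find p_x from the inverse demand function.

p_x = 4.5

MU_x = 9/x, MU_y = 1. Tangency: 9/x = p_x/p_y.
So x*(p_x,p_y) = 9·p_y/p_x, independent of income; and y* = (M − 9·p_y)/p_y.
Set x* = 17 in the demand function and solve for p_x: p_x = 4.5.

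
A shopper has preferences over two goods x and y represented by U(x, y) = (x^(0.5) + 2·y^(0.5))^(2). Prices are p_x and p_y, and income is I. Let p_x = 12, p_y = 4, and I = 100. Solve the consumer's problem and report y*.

y* = 23.0769

MU_x ∝ x^(-0.5), MU_y ∝ 2·y^(-0.5), so MRS = (1/2)·(y/x)^(0.5) = p_x/p_y.
Hence y/x = (2·p_x/p_y)^(1/(0.5)), i.e. raised to the 2 power.
Substitute y = (y/x)·x into the budget: x* = I/(p_x + p_y·(y/x)).
Numerically y/x = 36, so x* = 100/(12 + 4·36) = 0.641 and y* = 36·0.641 = 23.0769.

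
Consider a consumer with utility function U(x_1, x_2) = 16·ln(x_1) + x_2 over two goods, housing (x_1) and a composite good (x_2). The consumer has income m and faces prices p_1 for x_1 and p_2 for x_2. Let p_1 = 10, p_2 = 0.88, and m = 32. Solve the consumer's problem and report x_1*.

x_1* = 1.408

Set MRS = p_1/p_2: (16/x_1)/1 = p_1/p_2.
So x_1*(p_1,p_2) = 16·p_2/p_1, independent of income; and x_2* = (m − 16·p_2)/p_2.
At the given prices: x_1* = 16·0.88/10 = 1.408.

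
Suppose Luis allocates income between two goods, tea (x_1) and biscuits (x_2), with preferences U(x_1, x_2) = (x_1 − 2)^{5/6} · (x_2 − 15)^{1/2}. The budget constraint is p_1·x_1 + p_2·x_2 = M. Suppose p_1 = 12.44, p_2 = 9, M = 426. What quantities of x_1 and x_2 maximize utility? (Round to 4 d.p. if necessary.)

x_1* = 15.3702, x_2* = 26.0883

Discretionary income = 426 − 2·12.44 − 15·9 = 266.12; x_1* = 2 + 0.625·266.12/12.44 = 15.3702; x_2* = 15 + 0.375·266.12/9 = 26.0883.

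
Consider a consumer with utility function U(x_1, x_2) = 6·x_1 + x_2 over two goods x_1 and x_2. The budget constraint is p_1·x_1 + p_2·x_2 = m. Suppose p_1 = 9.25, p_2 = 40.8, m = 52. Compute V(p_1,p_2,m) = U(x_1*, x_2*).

V = 33.7297

Perfect substitutes: compare marginal utility per dollar. 6/p_1 vs 1/p_2 → 0.6486 vs 0.0245.
x_1 gives more utility per dollar, so spend all income on x_1: x_1* = m/p_1, x_2* = 0.
Numerically: x_1* = 5.6216, x_2* = 0.
Utility at the optimum: U(5.6216, 0) = 33.7297.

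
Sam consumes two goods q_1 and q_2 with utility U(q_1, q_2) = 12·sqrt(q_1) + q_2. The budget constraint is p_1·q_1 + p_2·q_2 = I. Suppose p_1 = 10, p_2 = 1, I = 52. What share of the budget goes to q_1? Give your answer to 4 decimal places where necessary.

share on q_1 = 0.0692

Set MRS = p_1/p_2: 6·q_1^(−1/2) = p_1/p_2.
Solve: √q_1 = 6·p_2/p_1, so q_1*(p_1,p_2) = (6·p_2/p_1)², and q_2* = (I − p_1·q_1*)/p_2.
Plugging in: q_1* = (6·1/10)² = 0.36, q_2* = 48.4.
Expenditure on q_1: 10·0.36 = 3.6; share = 0.0692.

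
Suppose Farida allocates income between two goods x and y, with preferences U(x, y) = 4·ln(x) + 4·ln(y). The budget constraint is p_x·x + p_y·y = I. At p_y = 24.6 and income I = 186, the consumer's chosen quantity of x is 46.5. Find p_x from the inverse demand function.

p_x = 2

Tangency: MRS = y/x = p_x/p_y.
Rearranging, p_y·y = p_x·x. Substituting into the budget gives p_x·x·(1 + 1) = I.
Demand: x*(p_x,p_y,I) = 0.5·I/p_x and y* = 0.5·I/p_y.
Set x* = 46.5 in the demand function and solve for p_x: p_x = 2.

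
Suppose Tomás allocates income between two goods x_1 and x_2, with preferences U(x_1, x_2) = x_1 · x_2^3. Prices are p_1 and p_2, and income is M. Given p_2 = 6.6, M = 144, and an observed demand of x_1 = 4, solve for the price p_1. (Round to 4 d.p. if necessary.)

The MRS is (1/3)·x_2/x_1. Set MRS = p_1/p_2.
So p_2·x_2 = 3·p_1·x_1; combined with the budget, a share 0.25 of income goes to x_1.
Demand: x_1*(p_1,p_2,M) = 0.25·M/p_1 and x_2* = 0.75·M/p_2.
Set x_1* = 4 in the demand function and solve for p_1: p_1 = 9.

p_1 = 9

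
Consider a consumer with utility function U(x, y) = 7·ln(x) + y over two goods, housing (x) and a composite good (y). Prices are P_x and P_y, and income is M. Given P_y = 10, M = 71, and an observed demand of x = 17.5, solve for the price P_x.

P_x = 4

Set MRS = P_x/P_y: (7/x)/1 = P_x/P_y.
So x*(P_x,P_y) = 7·P_y/P_x, independent of income; and y* = (M − 7·P_y)/P_y.
Set x* = 17.5 in the demand function and solve for P_x: P_x = 4.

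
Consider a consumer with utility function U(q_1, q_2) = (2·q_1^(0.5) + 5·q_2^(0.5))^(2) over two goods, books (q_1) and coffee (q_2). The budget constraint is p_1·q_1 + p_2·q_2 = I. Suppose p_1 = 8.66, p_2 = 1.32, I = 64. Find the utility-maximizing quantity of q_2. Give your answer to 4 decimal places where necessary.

q_2* = 47.3306

MRS = MU_q_1/MU_q_2 = (2/5)·(q_2/q_1)^(0.5). Set equal to p_1/p_2.
Solve for the ratio: q_2/q_1 = [(5/2)·p_1/p_2]^(2).
Substitute q_2 = (q_2/q_1)·q_1 into the budget: q_1* = I/(p_1 + p_2·(q_2/q_1)).
Numerically q_2/q_1 = 269.009699, so q_1* = 64/(8.66 + 1.32·269.009699) = 0.1759 and q_2* = 269.009699·0.1759 = 47.3306.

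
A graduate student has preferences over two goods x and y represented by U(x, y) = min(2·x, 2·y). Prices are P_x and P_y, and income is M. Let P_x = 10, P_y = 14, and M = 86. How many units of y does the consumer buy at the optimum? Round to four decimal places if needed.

y* = 3.5833

Leontief preferences: the optimum is at the kink where x/2 = y/2, i.e. y = x.
Budget: P_x·x + P_y·x = M, so (2·P_x + 2·P_y)·x = 2·M.
Demand: x*(P_x,P_y,M) = 2·M/(2·P_x + 2·P_y), y* = 2·M/(2·P_x + 2·P_y).
Here 2·10 + 2·14 = 48, giving y* = 3.5833.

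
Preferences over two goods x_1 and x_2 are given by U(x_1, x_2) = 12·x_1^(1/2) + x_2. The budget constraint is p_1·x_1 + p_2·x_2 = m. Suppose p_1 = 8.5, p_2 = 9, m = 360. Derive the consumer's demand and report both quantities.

x_1* = 40.3599, x_2* = 1.8824

MU_x_1 = 6/√x_1, MU_x_2 = 1. Tangency: 6/√x_1 = p_1/p_2.
Solve: √x_1 = 6·p_2/p_1, so x_1*(p_1,p_2) = (6·p_2/p_1)², and x_2* = (m − p_1·x_1*)/p_2.
Plugging in: x_1* = (6·9/8.5)² = 40.3599, x_2* = 1.8824.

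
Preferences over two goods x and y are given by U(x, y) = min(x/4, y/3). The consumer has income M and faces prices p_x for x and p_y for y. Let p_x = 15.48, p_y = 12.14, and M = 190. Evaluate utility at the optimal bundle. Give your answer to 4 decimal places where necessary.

V = 1.9321

With perfect complements, no substitution: consume in ratio x:y = 4:3.
Budget: p_x·x + p_y·(3/4)·x = M, so (4·p_x + 3·p_y)·x = 4·M.
Demand: x*(p_x,p_y,M) = 4·M/(4·p_x + 3·p_y), y* = 3·M/(4·p_x + 3·p_y).
Here 4·15.48 + 3·12.14 = 98.34, giving x* = 7.7283 and y* = 5.7962.
Utility at the optimum: U(7.7283, 5.7962) = 1.9321.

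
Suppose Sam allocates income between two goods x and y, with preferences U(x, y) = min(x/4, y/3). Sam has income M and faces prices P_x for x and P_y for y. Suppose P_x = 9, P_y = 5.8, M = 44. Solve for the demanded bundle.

With perfect complements, no substitution: consume in ratio x:y = 4:3.
Budget: P_x·x + P_y·(3/4)·x = M, so (4·P_x + 3·P_y)·x = 4·M.
Demand: x*(P_x,P_y,M) = 4·M/(4·P_x + 3·P_y), y* = 3·M/(4·P_x + 3·P_y).
Here 4·9 + 3·5.8 = 53.4, giving x* = 3.2959 and y* = 2.4719.

x* = 3.2959, y* = 2.4719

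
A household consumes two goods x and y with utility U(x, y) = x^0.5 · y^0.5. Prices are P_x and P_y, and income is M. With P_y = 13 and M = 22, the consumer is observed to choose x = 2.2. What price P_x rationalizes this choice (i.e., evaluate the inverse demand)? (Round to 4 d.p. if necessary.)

P_x = 5

MU_x/MU_y = (0.5·y)/(0.5·x); tangency sets this equal to P_x/P_y.
So 0.5·P_y·y = 0.5·P_x·x; combined with the budget, a share 0.5 of income goes to x.
Demand: x*(P_x,P_y,M) = 0.5·M/P_x and y* = 0.5·M/P_y.
Set x* = 2.2 in the demand function and solve for P_x: P_x = 5.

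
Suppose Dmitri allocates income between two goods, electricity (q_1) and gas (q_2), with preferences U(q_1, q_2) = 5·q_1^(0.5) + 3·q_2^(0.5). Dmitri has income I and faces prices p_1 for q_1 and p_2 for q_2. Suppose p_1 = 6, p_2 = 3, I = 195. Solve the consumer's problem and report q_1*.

q_1* = 18.8953

MRS = MU_q_1/MU_q_2 = (5/3)·(q_2/q_1)^(0.5). Set equal to p_1/p_2.
Solve for the ratio: q_2/q_1 = [(3/5)·p_1/p_2]^(2).
With the ratio pinned down, the budget gives q_1* = I/(p_1 + p_2·(q_2/q_1)) and q_2* = (q_2/q_1)·q_1*.
Numerically q_2/q_1 = 1.44, so q_1* = 195/(6 + 3·1.44) = 18.8953.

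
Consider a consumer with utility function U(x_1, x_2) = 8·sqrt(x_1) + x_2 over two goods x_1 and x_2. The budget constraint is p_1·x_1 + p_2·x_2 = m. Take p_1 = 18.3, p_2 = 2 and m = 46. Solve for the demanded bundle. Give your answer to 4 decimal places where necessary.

Set MRS = p_1/p_2: 4·x_1^(−1/2) = p_1/p_2.
Solve: √x_1 = 4·p_2/p_1, so x_1*(p_1,p_2) = (4·p_2/p_1)², and x_2* = (m − p_1·x_1*)/p_2.
Plugging in: x_1* = (4·2/18.3)² = 0.1911, x_2* = 21.2514.

x_1* = 0.1911, x_2* = 21.2514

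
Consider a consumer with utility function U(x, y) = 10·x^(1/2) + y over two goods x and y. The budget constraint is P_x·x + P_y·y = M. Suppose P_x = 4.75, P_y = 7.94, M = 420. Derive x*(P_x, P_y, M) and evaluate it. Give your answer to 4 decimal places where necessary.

Solve: √x = 5·P_y/P_x, so x*(P_x,P_y) = (5·P_y/P_x)², and y* = (M − P_x·x*)/P_y.
Plugging in: x* = (5·7.94/4.75)² = 69.8544.

x* = 69.8544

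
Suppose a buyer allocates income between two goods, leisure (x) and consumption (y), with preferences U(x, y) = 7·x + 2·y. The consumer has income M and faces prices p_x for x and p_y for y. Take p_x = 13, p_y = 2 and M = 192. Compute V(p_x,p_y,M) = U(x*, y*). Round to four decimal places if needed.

V = 192

Perfect substitutes: compare marginal utility per dollar. 7/p_x vs 2/p_y → 0.5385 vs 1.
y gives more utility per dollar, so spend all income on y: y* = M/p_y, x* = 0.
Numerically: x* = 0, y* = 96.
Utility at the optimum: U(0, 96) = 192.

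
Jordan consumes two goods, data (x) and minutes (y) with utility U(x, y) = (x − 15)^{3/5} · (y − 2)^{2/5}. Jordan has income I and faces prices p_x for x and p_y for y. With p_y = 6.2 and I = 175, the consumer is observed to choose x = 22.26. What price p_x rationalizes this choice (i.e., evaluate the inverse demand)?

p_x = 6

Let x' = x−15, y' = y−2. MRS = (3/2)·y'/x' = p_x/p_y.
After buying the subsistence bundle (15, 2), a share 0.6 of the remaining income goes to x: x* = 15 + 0.6·(I − 15p_x − 2p_y)/p_x.
Set x* = 22.26 in the demand function and solve for p_x: p_x = 6.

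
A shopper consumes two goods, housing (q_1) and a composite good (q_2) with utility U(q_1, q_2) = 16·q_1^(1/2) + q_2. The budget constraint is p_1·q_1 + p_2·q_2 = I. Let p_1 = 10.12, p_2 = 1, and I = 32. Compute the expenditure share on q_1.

share on q_1 = 0.1976

MU_q_1 = 8/√q_1, MU_q_2 = 1. Tangency: 8/√q_1 = p_1/p_2.
Solve: √q_1 = 8·p_2/p_1, so q_1*(p_1,p_2) = (8·p_2/p_1)², and q_2* = (I − p_1·q_1*)/p_2.
Plugging in: q_1* = (8·1/10.12)² = 0.6249, q_2* = 25.6759.
Expenditure on q_1: 10.12·0.6249 = 6.3241; share = 0.1976.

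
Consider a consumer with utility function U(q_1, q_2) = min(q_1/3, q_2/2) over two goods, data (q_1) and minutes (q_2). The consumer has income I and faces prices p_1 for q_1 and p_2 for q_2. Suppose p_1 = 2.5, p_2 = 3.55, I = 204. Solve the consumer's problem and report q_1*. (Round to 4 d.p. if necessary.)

Demand: q_1*(p_1,p_2,I) = 3·I/(3·p_1 + 2·p_2), q_2* = 2·I/(3·p_1 + 2·p_2).
Here 3·2.5 + 2·3.55 = 14.6, giving q_1* = 41.9178.

q_1* = 41.9178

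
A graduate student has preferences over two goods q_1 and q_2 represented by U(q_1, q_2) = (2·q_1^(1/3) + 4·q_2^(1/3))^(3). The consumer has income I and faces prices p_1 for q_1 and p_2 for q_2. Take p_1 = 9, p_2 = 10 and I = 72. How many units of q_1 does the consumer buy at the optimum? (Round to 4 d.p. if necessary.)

q_1* = 2.172

Substitute q_2 = (q_2/q_1)·q_1 into the budget: q_1* = I/(p_1 + p_2·(q_2/q_1)).
Numerically q_2/q_1 = 2.414953, so q_1* = 72/(9 + 10·2.414953) = 2.172.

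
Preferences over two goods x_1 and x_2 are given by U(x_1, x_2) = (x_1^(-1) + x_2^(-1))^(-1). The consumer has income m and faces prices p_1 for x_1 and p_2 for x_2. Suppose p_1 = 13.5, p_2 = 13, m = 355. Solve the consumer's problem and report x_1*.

Numerically x_2/x_1 = 1.019049, so x_1* = 355/(13.5 + 13·1.019049) = 13.2722.

x_1* = 13.2722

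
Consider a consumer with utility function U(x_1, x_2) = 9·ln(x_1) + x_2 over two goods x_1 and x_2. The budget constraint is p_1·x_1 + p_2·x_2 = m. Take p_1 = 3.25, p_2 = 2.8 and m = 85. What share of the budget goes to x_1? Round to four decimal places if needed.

share on x_1 = 0.2965

MU_x_1 = 9/x_1, MU_x_2 = 1. Tangency: 9/x_1 = p_1/p_2.
So x_1*(p_1,p_2) = 9·p_2/p_1, independent of income; and x_2* = (m − 9·p_2)/p_2.
At the given prices: x_1* = 9·2.8/3.25 = 7.7538, and x_2* = 21.3571.
Expenditure on x_1: 3.25·7.7538 = 25.2; share = 0.2965.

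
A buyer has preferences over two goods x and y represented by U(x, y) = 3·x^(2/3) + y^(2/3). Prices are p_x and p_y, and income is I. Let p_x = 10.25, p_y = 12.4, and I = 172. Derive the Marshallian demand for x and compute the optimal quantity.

x* = 16.3663

MRS = MU_x/MU_y = 3·(y/x)^(1/3). Set equal to p_x/p_y.
Solve for the ratio: y/x = [(1/3)·p_x/p_y]^(3).
With the ratio pinned down, the budget gives x* = I/(p_x + p_y·(y/x)) and y* = (y/x)·x*.
Numerically y/x = 0.020919, so x* = 172/(10.25 + 12.4·0.020919) = 16.3663.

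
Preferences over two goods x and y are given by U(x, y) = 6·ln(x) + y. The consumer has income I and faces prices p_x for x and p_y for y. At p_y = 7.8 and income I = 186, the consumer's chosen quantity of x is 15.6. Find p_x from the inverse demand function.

Set MRS = p_x/p_y: (6/x)/1 = p_x/p_y.
So x*(p_x,p_y) = 6·p_y/p_x, independent of income; and y* = (I − 6·p_y)/p_y.
Set x* = 15.6 in the demand function and solve for p_x: p_x = 3.

p_x = 3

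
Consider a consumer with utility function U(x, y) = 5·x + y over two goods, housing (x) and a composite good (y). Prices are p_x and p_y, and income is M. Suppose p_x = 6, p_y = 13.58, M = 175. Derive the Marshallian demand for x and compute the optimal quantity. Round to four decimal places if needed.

x* = 29.1667

Linear utility — the consumer picks whichever good has higher MU/price: 5/6 = 0.8333 vs 1/13.58 = 0.0736.
x gives more utility per dollar, so spend all income on x: x* = M/p_x, y* = 0.
Numerically: x* = 29.1667, y* = 0.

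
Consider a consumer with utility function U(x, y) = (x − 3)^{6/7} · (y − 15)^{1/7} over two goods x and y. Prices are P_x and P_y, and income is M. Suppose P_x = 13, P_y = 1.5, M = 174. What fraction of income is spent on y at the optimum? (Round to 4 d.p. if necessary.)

Substituting into the budget: x* = 3 + 6/7·(M − 3·P_x − 15·P_y)/P_x, and y* = 15 + 1/7·(…)/P_y.
Discretionary income = 174 − 3·13 − 15·1.5 = 112.5; x* = 3 + 6/7·112.5/13 = 10.4176; y* = 15 + 1/7·112.5/1.5 = 25.7143.
Expenditure on y: 1.5·25.7143 = 38.5714; share = 0.2217.

share on y = 0.2217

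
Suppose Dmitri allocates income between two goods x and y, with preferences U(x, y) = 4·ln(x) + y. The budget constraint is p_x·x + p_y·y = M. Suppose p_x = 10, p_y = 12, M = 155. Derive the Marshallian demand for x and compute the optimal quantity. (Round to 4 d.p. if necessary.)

Set MRS = p_x/p_y: (4/x)/1 = p_x/p_y.
So x*(p_x,p_y) = 4·p_y/p_x, independent of income; and y* = (M − 4·p_y)/p_y.
At the given prices: x* = 4·12/10 = 4.8.

x* = 4.8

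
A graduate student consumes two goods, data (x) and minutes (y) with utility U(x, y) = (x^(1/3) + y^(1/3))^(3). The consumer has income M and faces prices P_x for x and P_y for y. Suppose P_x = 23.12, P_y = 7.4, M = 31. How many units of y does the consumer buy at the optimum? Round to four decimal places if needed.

MRS = MU_x/MU_y = (y/x)^(2/3). Set equal to P_x/P_y.
Solve for the ratio: y/x = [P_x/P_y]^(1.5).
With the ratio pinned down, the budget gives x* = M/(P_x + P_y·(y/x)) and y* = (y/x)·x*.
Numerically y/x = 5.52248, so x* = 31/(23.12 + 7.4·5.52248) = 0.4845 and y* = 5.52248·0.4845 = 2.6755.

y* = 2.6755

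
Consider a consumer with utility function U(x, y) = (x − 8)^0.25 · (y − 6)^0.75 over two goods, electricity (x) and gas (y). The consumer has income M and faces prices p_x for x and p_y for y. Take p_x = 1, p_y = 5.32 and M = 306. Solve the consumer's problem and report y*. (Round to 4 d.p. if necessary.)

Let x' = x−8, y' = y−6. MRS = (1/3)·y'/x' = p_x/p_y.
After buying the subsistence bundle (8, 6), a share 0.25 of the remaining income goes to x: x* = 8 + 0.25·(M − 8p_x − 6p_y)/p_x.
Discretionary income = 306 − 8·1 − 6·5.32 = 266.08; y* = 6 + 0.75·266.08/5.32 = 43.5113.

y* = 43.5113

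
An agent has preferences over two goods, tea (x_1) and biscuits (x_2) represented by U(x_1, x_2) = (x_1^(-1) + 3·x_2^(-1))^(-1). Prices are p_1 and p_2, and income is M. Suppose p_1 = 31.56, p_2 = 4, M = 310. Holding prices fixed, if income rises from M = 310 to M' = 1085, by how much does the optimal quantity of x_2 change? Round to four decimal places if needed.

From the CES first-order condition, (1/3)·(x_2/x_1)^(2) = p_1/p_2.
Hence x_2/x_1 = (3·p_1/p_2)^(1/(2)), i.e. raised to the 0.5 power.
Substitute x_2 = (x_2/x_1)·x_1 into the budget: x_1* = M/(p_1 + p_2·(x_2/x_1)).
Numerically x_2/x_1 = 4.865182, so x_1* = 310/(31.56 + 4·4.865182) = 6.076 and x_2* = 4.865182·6.076 = 29.5607.
At M' = 1085: x_2* = 103.4623. Change: 103.4623 − 29.5607 = 73.9017.

Δx_2* = 73.9017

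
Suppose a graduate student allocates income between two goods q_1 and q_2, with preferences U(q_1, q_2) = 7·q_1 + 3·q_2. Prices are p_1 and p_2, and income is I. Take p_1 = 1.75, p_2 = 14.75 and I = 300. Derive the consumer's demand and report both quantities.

q_1* = 171.4286, q_2* = 0

Linear utility — the consumer picks whichever good has higher MU/price: 7/1.75 = 4 vs 3/14.75 = 0.2034.
q_1 gives more utility per dollar, so spend all income on q_1: q_1* = I/p_1, q_2* = 0.
Numerically: q_1* = 171.4286, q_2* = 0.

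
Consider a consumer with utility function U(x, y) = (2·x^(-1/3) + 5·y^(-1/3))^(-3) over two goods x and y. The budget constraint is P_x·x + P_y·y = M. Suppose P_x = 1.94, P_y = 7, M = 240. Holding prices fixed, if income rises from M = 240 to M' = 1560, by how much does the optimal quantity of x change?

From the CES first-order condition, (2/5)·(y/x)^(4/3) = P_x/P_y.
Hence y/x = ((5/2)·P_x/P_y)^(1/(4/3)), i.e. raised to the 0.75 power.
Substitute y = (y/x)·x into the budget: x* = M/(P_x + P_y·(y/x)).
Numerically y/x = 0.759421, so x* = 240/(1.94 + 7·0.759421) = 33.0763.
At M' = 1560: x* = 214.996. Change: 214.996 − 33.0763 = 181.9197.

Δx* = 181.9197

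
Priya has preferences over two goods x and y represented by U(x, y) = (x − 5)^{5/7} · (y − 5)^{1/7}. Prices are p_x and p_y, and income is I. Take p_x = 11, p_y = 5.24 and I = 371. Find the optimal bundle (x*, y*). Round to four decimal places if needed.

MRS = 5·(y−5)/(x−5). Tangency with p_x/p_y gives y−5 = (1/5)·(p_x/p_y)·(x−5).
Substituting into the budget: x* = 5 + 5/6·(I − 5·p_x − 5·p_y)/p_x, and y* = 5 + 1/6·(…)/p_y.
Discretionary income = 371 − 5·11 − 5·5.24 = 289.8; x* = 5 + 5/6·289.8/11 = 26.9545; y* = 5 + 1/6·289.8/5.24 = 14.2176.

x* = 26.9545, y* = 14.2176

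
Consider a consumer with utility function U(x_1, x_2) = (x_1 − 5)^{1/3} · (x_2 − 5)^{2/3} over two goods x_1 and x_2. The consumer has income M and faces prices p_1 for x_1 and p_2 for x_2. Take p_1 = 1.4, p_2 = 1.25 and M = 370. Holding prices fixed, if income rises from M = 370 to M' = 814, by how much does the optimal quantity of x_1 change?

Δx_1* = 105.7143

MRS = (1/2)·(x_2−5)/(x_1−5). Tangency with p_1/p_2 gives x_2−5 = 2·(p_1/p_2)·(x_1−5).
After buying the subsistence bundle (5, 5), a share 1/3 of the remaining income goes to x_1: x_1* = 5 + 1/3·(M − 5p_1 − 5p_2)/p_1.
Discretionary income = 370 − 5·1.4 − 5·1.25 = 356.75; x_1* = 5 + 1/3·356.75/1.4 = 89.9405.
At M' = 814: x_1* = 195.6548. Change: 195.6548 − 89.9405 = 105.7143.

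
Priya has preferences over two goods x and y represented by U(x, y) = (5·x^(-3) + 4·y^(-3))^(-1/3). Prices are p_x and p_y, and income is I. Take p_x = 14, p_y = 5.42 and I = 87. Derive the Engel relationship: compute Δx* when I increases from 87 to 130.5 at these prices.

MU_x ∝ 5·x^(-4), MU_y ∝ 4·y^(-4), so MRS = (5/4)·(y/x)^(4) = p_x/p_y.
Solve for the ratio: y/x = [(4/5)·p_x/p_y]^(0.25).
With the ratio pinned down, the budget gives x* = I/(p_x + p_y·(y/x)) and y* = (y/x)·x*.
Numerically y/x = 1.19896, so x* = 87/(14 + 5.42·1.19896) = 4.2442.
At I' = 130.5: x* = 6.3664. Change: 6.3664 − 4.2442 = 2.1221.

Δx* = 2.1221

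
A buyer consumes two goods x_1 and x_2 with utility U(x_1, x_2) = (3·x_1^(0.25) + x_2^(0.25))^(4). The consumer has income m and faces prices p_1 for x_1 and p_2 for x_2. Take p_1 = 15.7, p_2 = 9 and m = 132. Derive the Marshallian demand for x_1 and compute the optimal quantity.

MU_x_1 ∝ 3·x_1^(-0.75), MU_x_2 ∝ x_2^(-0.75), so MRS = 3·(x_2/x_1)^(0.75) = p_1/p_2.
Solve for the ratio: x_2/x_1 = [(1/3)·p_1/p_2]^(4/3).
Substitute x_2 = (x_2/x_1)·x_1 into the budget: x_1* = m/(p_1 + p_2·(x_2/x_1)).
Numerically x_2/x_1 = 0.485342, so x_1* = 132/(15.7 + 9·0.485342) = 6.5776.

x_1* = 6.5776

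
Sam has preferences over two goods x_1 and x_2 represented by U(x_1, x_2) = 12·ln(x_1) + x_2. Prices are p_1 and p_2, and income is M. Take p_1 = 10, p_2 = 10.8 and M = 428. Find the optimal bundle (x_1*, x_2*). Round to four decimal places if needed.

x_1* = 12.96, x_2* = 27.6296

MU_x_1 = 12/x_1, MU_x_2 = 1. Tangency: 12/x_1 = p_1/p_2.
So x_1*(p_1,p_2) = 12·p_2/p_1, independent of income; and x_2* = (M − 12·p_2)/p_2.
At the given prices: x_1* = 12·10.8/10 = 12.96, and x_2* = 27.6296.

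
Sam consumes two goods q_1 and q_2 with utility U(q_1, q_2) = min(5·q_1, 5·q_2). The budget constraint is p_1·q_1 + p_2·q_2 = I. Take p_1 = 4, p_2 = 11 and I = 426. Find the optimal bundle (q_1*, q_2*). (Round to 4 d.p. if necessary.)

q_1* = 28.4, q_2* = 28.4

Leontief preferences: the optimum is at the kink where q_1/5 = q_2/5, i.e. q_2 = q_1.
Budget: p_1·q_1 + p_2·q_1 = I, so (5·p_1 + 5·p_2)·q_1 = 5·I.
Demand: q_1*(p_1,p_2,I) = 5·I/(5·p_1 + 5·p_2), q_2* = 5·I/(5·p_1 + 5·p_2).
Here 5·4 + 5·11 = 75, giving q_1* = 28.4 and q_2* = 28.4.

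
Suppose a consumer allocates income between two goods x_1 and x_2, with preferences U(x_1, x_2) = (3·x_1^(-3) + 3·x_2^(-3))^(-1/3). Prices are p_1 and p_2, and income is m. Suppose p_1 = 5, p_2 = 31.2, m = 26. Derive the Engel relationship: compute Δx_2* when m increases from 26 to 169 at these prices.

Δx_2* = 3.6571

MU_x_1 ∝ 3·x_1^(-4), MU_x_2 ∝ 3·x_2^(-4), so MRS = (x_2/x_1)^(4) = p_1/p_2.
Solve for the ratio: x_2/x_1 = [p_1/p_2]^(0.25).
With the ratio pinned down, the budget gives x_1* = m/(p_1 + p_2·(x_2/x_1)) and x_2* = (x_2/x_1)·x_1*.
Numerically x_2/x_1 = 0.632709, so x_1* = 26/(5 + 31.2·0.632709) = 1.0509 and x_2* = 0.632709·1.0509 = 0.6649.
At m' = 169: x_2* = 4.322. Change: 4.322 − 0.6649 = 3.6571.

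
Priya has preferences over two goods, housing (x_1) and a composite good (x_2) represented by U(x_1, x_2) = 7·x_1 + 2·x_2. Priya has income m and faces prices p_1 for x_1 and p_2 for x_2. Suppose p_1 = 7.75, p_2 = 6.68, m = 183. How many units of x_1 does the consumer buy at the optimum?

x_1* = 23.6129

Perfect substitutes: compare marginal utility per dollar. 7/p_1 vs 2/p_2 → 0.9032 vs 0.2994.
x_1 gives more utility per dollar, so spend all income on x_1: x_1* = m/p_1, x_2* = 0.
Numerically: x_1* = 23.6129, x_2* = 0.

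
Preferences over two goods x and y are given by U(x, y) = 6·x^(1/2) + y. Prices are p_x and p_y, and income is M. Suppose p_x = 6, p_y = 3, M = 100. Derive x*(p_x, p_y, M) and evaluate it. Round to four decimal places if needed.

x* = 2.25

Set MRS = p_x/p_y: 3·x^(−1/2) = p_x/p_y.
Solve: √x = 3·p_y/p_x, so x*(p_x,p_y) = (3·p_y/p_x)², and y* = (M − p_x·x*)/p_y.
Plugging in: x* = (3·3/6)² = 2.25.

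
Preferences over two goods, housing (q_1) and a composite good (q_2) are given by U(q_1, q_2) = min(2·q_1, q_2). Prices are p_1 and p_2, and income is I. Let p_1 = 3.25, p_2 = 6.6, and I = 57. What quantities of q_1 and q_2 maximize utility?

q_1* = 3.465, q_2* = 6.9301

Leontief preferences: the optimum is at the kink where q_1/1 = q_2/2, i.e. q_2 = 2·q_1.
Budget: p_1·q_1 + p_2·2·q_1 = I, so (p_1 + 2·p_2)·q_1 = I.
Demand: q_1*(p_1,p_2,I) = I/(p_1 + 2·p_2), q_2* = 2·I/(p_1 + 2·p_2).
Here 3.25 + 2·6.6 = 16.45, giving q_1* = 3.465 and q_2* = 6.9301.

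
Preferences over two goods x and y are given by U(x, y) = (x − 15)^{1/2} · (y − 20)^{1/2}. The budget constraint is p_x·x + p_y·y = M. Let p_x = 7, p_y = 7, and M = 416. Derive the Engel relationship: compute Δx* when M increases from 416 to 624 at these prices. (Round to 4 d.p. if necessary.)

Δx* = 14.8571

Let x' = x−15, y' = y−20. MRS = y'/x' = p_x/p_y.
After buying the subsistence bundle (15, 20), a share 0.5 of the remaining income goes to x: x* = 15 + 0.5·(M − 15p_x − 20p_y)/p_x.
Discretionary income = 416 − 15·7 − 20·7 = 171; x* = 15 + 0.5·171/7 = 27.2143.
At M' = 624: x* = 42.0714. Change: 42.0714 − 27.2143 = 14.8571.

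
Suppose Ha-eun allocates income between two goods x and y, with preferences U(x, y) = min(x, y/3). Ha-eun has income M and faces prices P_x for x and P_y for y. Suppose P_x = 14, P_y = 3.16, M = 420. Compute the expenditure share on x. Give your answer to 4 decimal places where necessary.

With perfect complements, no substitution: consume in ratio x:y = 1:3.
Budget: P_x·x + P_y·3·x = M, so (P_x + 3·P_y)·x = M.
Demand: x*(P_x,P_y,M) = M/(P_x + 3·P_y), y* = 3·M/(P_x + 3·P_y).
Here 14 + 3·3.16 = 23.48, giving x* = 17.8876 and y* = 53.6627.
Expenditure on x: 14·17.8876 = 250.4259; share = 0.5963.

share on x = 0.5963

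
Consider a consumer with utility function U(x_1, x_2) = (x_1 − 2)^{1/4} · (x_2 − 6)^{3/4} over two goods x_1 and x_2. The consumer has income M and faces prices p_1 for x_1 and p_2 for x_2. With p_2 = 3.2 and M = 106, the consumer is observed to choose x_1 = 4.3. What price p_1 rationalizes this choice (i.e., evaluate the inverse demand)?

This is Cobb-Douglas in (x_1−2, x_2−6): tangency gives 0.25·p_2·(x_2−6) = 0.75·p_1·(x_1−2).
Substituting into the budget: x_1* = 2 + 0.25·(M − 2·p_1 − 6·p_2)/p_1, and x_2* = 6 + 0.75·(…)/p_2.
Set x_1* = 4.3 in the demand function and solve for p_1: p_1 = 7.75.

p_1 = 7.75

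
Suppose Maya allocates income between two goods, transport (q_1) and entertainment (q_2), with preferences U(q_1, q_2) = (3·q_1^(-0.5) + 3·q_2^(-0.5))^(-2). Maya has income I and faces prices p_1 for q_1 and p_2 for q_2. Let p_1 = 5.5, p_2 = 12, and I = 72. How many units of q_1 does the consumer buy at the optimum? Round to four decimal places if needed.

From the CES first-order condition, (q_2/q_1)^(1.5) = p_1/p_2.
Solve for the ratio: q_2/q_1 = [p_1/p_2]^(2/3).
With the ratio pinned down, the budget gives q_1* = I/(p_1 + p_2·(q_2/q_1)) and q_2* = (q_2/q_1)·q_1*.
Numerically q_2/q_1 = 0.594458, so q_1* = 72/(5.5 + 12·0.594458) = 5.6991.

q_1* = 5.6991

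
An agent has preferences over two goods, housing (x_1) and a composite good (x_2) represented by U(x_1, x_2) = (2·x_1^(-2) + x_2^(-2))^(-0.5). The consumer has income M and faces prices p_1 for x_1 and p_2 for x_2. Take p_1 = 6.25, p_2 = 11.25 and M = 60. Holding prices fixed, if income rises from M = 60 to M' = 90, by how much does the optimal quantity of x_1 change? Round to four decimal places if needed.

Δx_1* = 2.2074

With the ratio pinned down, the budget gives x_1* = M/(p_1 + p_2·(x_2/x_1)) and x_2* = (x_2/x_1)·x_1*.
Numerically x_2/x_1 = 0.652478, so x_1* = 60/(6.25 + 11.25·0.652478) = 4.4149.
At M' = 90: x_1* = 6.6223. Change: 6.6223 − 4.4149 = 2.2074.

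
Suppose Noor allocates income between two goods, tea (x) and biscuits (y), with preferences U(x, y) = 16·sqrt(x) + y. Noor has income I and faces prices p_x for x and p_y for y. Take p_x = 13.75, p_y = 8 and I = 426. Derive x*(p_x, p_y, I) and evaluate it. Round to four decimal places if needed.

x* = 21.6648

Utility is quasi-linear in y; the FOC for x is 8/√x = p_x/p_y.
Solve: √x = 8·p_y/p_x, so x*(p_x,p_y) = (8·p_y/p_x)², and y* = (I − p_x·x*)/p_y.
Plugging in: x* = (8·8/13.75)² = 21.6648.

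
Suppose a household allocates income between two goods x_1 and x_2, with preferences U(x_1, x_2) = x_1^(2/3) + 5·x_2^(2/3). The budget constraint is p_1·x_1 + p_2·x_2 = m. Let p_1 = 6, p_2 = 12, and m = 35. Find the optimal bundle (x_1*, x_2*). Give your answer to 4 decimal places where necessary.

MU_x_1 ∝ x_1^(-1/3), MU_x_2 ∝ 5·x_2^(-1/3), so MRS = (1/5)·(x_2/x_1)^(1/3) = p_1/p_2.
Solve for the ratio: x_2/x_1 = [5·p_1/p_2]^(3).
Substitute x_2 = (x_2/x_1)·x_1 into the budget: x_1* = m/(p_1 + p_2·(x_2/x_1)).
Numerically x_2/x_1 = 15.625, so x_1* = 35/(6 + 12·15.625) = 0.1809 and x_2* = 15.625·0.1809 = 2.8262.

x_1* = 0.1809, x_2* = 2.8262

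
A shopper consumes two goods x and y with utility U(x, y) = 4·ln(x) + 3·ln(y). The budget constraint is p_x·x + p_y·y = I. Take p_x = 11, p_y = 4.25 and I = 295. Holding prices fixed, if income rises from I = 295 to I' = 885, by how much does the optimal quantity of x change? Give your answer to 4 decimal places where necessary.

The MRS is (4/3)·y/x. Set MRS = p_x/p_y.
Rearranging, p_y·y = (3/4)·p_x·x. Substituting into the budget gives p_x·x·(1 + (3/4)) = I.
Demand: x*(p_x,p_y,I) = 4/7·I/p_x and y* = 3/7·I/p_y.
At p_x=11, p_y=4.25, I=295: x* = 4/7·295/11 = 15.3247.
At I' = 885: x* = 45.974. Change: 45.974 − 15.3247 = 30.6494.

Δx* = 30.6494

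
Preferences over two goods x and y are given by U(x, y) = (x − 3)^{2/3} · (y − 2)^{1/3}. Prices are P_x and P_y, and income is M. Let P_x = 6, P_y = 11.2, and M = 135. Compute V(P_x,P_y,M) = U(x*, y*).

This is Cobb-Douglas in (x−3, y−2): tangency gives 2/3·P_y·(y−2) = 1/3·P_x·(x−3).
After buying the subsistence bundle (3, 2), a share 2/3 of the remaining income goes to x: x* = 3 + 2/3·(M − 3P_x − 2P_y)/P_x.
Discretionary income = 135 − 3·6 − 2·11.2 = 94.6; x* = 3 + 2/3·94.6/6 = 13.5111; y* = 2 + 1/3·94.6/11.2 = 4.8155.
Utility at the optimum: U(13.5111, 4.8155) = 6.7756.

V = 6.7756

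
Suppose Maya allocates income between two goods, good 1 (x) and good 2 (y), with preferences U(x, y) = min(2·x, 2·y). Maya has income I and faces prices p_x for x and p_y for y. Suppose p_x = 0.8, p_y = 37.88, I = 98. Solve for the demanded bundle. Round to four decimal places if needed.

Demand: x*(p_x,p_y,I) = 2·I/(2·p_x + 2·p_y), y* = 2·I/(2·p_x + 2·p_y).
Here 2·0.8 + 2·37.88 = 77.36, giving x* = 2.5336 and y* = 2.5336.

x* = 2.5336, y* = 2.5336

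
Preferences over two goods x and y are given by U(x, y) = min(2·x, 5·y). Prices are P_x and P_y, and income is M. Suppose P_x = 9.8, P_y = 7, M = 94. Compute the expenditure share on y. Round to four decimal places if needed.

share on y = 0.2222

With perfect complements, no substitution: consume in ratio x:y = 5:2.
Budget: P_x·x + P_y·(2/5)·x = M, so (5·P_x + 2·P_y)·x = 5·M.
Demand: x*(P_x,P_y,M) = 5·M/(5·P_x + 2·P_y), y* = 2·M/(5·P_x + 2·P_y).
Here 5·9.8 + 2·7 = 63, giving x* = 7.4603 and y* = 2.9841.
Expenditure on y: 7·2.9841 = 20.8889; share = 0.2222.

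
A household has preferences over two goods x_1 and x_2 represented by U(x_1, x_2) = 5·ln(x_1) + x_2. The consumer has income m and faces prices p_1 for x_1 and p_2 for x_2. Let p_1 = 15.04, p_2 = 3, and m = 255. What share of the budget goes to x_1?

MU_x_1 = 5/x_1, MU_x_2 = 1. Tangency: 5/x_1 = p_1/p_2.
So x_1*(p_1,p_2) = 5·p_2/p_1, independent of income; and x_2* = (m − 5·p_2)/p_2.
At the given prices: x_1* = 5·3/15.04 = 0.9973, and x_2* = 80.
Expenditure on x_1: 15.04·0.9973 = 15; share = 0.0588.

share on x_1 = 0.0588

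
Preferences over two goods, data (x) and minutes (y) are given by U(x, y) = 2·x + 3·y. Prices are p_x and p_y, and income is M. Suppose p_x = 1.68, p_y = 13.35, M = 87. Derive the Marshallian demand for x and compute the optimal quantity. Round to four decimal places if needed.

Perfect substitutes: compare marginal utility per dollar. 2/p_x vs 3/p_y → 1.1905 vs 0.2247.
x gives more utility per dollar, so spend all income on x: x* = M/p_x, y* = 0.
Numerically: x* = 51.7857, y* = 0.

x* = 51.7857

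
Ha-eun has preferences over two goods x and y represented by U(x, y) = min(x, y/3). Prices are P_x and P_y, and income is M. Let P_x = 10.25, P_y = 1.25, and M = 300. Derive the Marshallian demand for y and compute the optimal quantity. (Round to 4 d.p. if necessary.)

y* = 64.2857

Leontief preferences: the optimum is at the kink where x/1 = y/3, i.e. y = 3·x.
Budget: P_x·x + P_y·3·x = M, so (P_x + 3·P_y)·x = M.
Demand: x*(P_x,P_y,M) = M/(P_x + 3·P_y), y* = 3·M/(P_x + 3·P_y).
Here 10.25 + 3·1.25 = 14, giving y* = 64.2857.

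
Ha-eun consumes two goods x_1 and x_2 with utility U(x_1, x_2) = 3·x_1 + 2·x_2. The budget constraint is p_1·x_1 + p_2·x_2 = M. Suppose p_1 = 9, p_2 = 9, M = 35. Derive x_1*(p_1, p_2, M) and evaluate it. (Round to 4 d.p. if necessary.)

x_1* = 3.8889

Perfect substitutes: compare marginal utility per dollar. 3/p_1 vs 2/p_2 → 0.3333 vs 0.2222.
x_1 gives more utility per dollar, so spend all income on x_1: x_1* = M/p_1, x_2* = 0.
Numerically: x_1* = 3.8889, x_2* = 0.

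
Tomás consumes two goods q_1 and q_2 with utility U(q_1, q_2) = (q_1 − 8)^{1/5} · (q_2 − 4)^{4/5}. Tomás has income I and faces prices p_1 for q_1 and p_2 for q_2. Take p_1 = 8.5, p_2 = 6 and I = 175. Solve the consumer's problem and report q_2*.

q_2* = 15.0667

MRS = (1/4)·(q_2−4)/(q_1−8). Tangency with p_1/p_2 gives q_2−4 = 4·(p_1/p_2)·(q_1−8).
Substituting into the budget: q_1* = 8 + 0.2·(I − 8·p_1 − 4·p_2)/p_1, and q_2* = 4 + 0.8·(…)/p_2.
Discretionary income = 175 − 8·8.5 − 4·6 = 83; q_2* = 4 + 0.8·83/6 = 15.0667.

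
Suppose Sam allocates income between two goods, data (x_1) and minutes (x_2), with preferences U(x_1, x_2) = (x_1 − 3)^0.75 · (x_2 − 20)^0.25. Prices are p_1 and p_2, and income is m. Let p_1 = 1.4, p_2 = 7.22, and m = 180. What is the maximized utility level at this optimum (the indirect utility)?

V = 8.4816

MRS = 3·(x_2−20)/(x_1−3). Tangency with p_1/p_2 gives x_2−20 = (1/3)·(p_1/p_2)·(x_1−3).
After buying the subsistence bundle (3, 20), a share 0.75 of the remaining income goes to x_1: x_1* = 3 + 0.75·(m − 3p_1 − 20p_2)/p_1.
Discretionary income = 180 − 3·1.4 − 20·7.22 = 31.4; x_1* = 3 + 0.75·31.4/1.4 = 19.8214; x_2* = 20 + 0.25·31.4/7.22 = 21.0873.
Utility at the optimum: U(19.8214, 21.0873) = 8.4816.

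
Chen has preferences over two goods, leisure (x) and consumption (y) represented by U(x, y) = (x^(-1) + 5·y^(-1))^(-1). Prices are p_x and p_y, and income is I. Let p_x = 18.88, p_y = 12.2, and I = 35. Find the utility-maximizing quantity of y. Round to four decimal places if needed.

y* = 1.8433

MU_x ∝ x^(-2), MU_y ∝ 5·y^(-2), so MRS = (1/5)·(y/x)^(2) = p_x/p_y.
Solve for the ratio: y/x = [5·p_x/p_y]^(0.5).
With the ratio pinned down, the budget gives x* = I/(p_x + p_y·(y/x)) and y* = (y/x)·x*.
Numerically y/x = 2.781673, so x* = 35/(18.88 + 12.2·2.781673) = 0.6627 and y* = 2.781673·0.6627 = 1.8433.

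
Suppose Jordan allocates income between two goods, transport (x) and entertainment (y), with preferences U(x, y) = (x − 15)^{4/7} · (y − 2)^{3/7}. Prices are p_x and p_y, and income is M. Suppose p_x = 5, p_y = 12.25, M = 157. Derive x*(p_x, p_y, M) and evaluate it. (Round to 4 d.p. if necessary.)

Let x' = x−15, y' = y−2. MRS = (4/3)·y'/x' = p_x/p_y.
After buying the subsistence bundle (15, 2), a share 4/7 of the remaining income goes to x: x* = 15 + 4/7·(M − 15p_x − 2p_y)/p_x.
Discretionary income = 157 − 15·5 − 2·12.25 = 57.5; x* = 15 + 4/7·57.5/5 = 21.5714.

x* = 21.5714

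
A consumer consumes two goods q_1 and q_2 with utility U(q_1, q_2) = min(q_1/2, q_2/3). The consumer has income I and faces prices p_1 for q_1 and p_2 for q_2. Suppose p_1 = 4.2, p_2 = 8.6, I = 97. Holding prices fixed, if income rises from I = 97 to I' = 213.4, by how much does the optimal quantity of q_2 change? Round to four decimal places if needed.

Δq_2* = 10.2105

With perfect complements, no substitution: consume in ratio q_1:q_2 = 2:3.
Budget: p_1·q_1 + p_2·(3/2)·q_1 = I, so (2·p_1 + 3·p_2)·q_1 = 2·I.
Demand: q_1*(p_1,p_2,I) = 2·I/(2·p_1 + 3·p_2), q_2* = 3·I/(2·p_1 + 3·p_2).
Here 2·4.2 + 3·8.6 = 34.2, giving q_2* = 8.5088.
At I' = 213.4: q_2* = 18.7193. Change: 18.7193 − 8.5088 = 10.2105.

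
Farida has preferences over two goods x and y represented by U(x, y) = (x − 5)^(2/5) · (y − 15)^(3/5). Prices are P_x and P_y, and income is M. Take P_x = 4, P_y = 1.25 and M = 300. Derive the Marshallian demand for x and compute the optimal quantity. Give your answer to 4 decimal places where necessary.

x* = 31.125

This is Cobb-Douglas in (x−5, y−15): tangency gives 0.4·P_y·(y−15) = 0.6·P_x·(x−5).
Substituting into the budget: x* = 5 + 0.4·(M − 5·P_x − 15·P_y)/P_x, and y* = 15 + 0.6·(…)/P_y.
Discretionary income = 300 − 5·4 − 15·1.25 = 261.25; x* = 5 + 0.4·261.25/4 = 31.125.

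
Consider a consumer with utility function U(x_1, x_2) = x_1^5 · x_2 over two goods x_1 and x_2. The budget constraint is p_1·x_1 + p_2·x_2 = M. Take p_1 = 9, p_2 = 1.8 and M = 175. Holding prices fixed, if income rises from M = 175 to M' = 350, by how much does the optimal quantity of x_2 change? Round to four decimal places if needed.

Δx_2* = 16.2037

MU_x_1/MU_x_2 = (5·x_2)/(x_1); tangency sets this equal to p_1/p_2.
So 5·p_2·x_2 = p_1·x_1; combined with the budget, a share 5/6 of income goes to x_1.
Demand: x_1*(p_1,p_2,M) = 5/6·M/p_1 and x_2* = 1/6·M/p_2.
At p_1=9, p_2=1.8, M=175: x_2* = 1/6·175/1.8 = 16.2037.
At M' = 350: x_2* = 32.4074. Change: 32.4074 − 16.2037 = 16.2037.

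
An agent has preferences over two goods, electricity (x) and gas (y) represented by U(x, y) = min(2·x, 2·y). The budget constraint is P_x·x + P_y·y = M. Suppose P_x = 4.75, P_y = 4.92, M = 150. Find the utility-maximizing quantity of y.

Demand: x*(P_x,P_y,M) = 2·M/(2·P_x + 2·P_y), y* = 2·M/(2·P_x + 2·P_y).
Here 2·4.75 + 2·4.92 = 19.34, giving y* = 15.5119.

y* = 15.5119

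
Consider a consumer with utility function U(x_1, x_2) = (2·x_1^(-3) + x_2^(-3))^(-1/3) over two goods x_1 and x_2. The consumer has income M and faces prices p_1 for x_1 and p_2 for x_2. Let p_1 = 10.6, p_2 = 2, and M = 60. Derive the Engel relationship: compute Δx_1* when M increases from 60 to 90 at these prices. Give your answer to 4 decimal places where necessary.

MU_x_1 ∝ 2·x_1^(-4), MU_x_2 ∝ x_2^(-4), so MRS = 2·(x_2/x_1)^(4) = p_1/p_2.
Hence x_2/x_1 = ((1/2)·p_1/p_2)^(1/(4)), i.e. raised to the 0.25 power.
Substitute x_2 = (x_2/x_1)·x_1 into the budget: x_1* = M/(p_1 + p_2·(x_2/x_1)).
Numerically x_2/x_1 = 1.275885, so x_1* = 60/(10.6 + 2·1.275885) = 4.5621.
At M' = 90: x_1* = 6.8432. Change: 6.8432 − 4.5621 = 2.2811.

Δx_1* = 2.2811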